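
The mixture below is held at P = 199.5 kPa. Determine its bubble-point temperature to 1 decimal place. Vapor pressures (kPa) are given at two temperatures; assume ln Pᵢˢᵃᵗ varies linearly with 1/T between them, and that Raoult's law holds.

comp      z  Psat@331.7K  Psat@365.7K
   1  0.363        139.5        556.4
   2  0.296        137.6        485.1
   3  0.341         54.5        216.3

Bubble-point temperature: ΣzᵢPᵢˢᵃᵗ(T) = P. Interpolate ln Pᵢˢᵃᵗ = aᵢ + bᵢ/T.
  T = 331.7 K: ΣzᵢPᵢˢᵃᵗ = 109.95 kPa
  T = 365.7 K: ΣzᵢPᵢˢᵃᵗ = 419.32 kPa
  T = 348.7 K: ΣzᵢPᵢˢᵃᵗ = 221.75 kPa
  T = 340.2 K: ΣzᵢPᵢˢᵃᵗ = 157.50 kPa
  T = 344.4 K: ΣzᵢPᵢˢᵃᵗ = 186.90 kPa
  T = 346.5 K: ΣzᵢPᵢˢᵃᵗ = 203.28 kPa
Interpolating between 344.4 K and 346.5 K gives T ≈ 346.0 K.

T = 346.0 K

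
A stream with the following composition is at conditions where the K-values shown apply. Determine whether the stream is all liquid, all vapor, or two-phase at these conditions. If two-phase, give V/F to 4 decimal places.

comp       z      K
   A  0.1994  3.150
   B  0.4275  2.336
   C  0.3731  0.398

ΣzᵢKᵢ = 1.7752; Σzᵢ/Kᵢ = 1.1837.
Both exceed 1, so a two-phase solution exists.
Iterate (Newton) starting at ψ = 0.5:
  ψ = 0.5000: g = 0.22769, g' = -0.7651 → ψ = 0.7976
  ψ = 0.7976: g = 0.00234, g' = -0.8043 → ψ = 0.8005
Converged at ψ = 0.8005.

two-phase, V/F = 0.8005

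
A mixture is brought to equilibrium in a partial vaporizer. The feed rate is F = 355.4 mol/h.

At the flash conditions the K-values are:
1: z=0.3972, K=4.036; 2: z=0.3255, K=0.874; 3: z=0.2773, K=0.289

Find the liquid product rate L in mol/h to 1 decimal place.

Material balance + equilibrium reduce to Σ zᵢ(Kᵢ−1)/(1+V/F(Kᵢ−1)) = 0.
g(0) = ΣzᵢKᵢ − 1 = 0.9677 and g(1) = 1 − Σzᵢ/Kᵢ = -0.4304, so a root lies in (0, 1).
Iterate (Newton) starting at V/F = 0.5:
  V/F = 0.5000: g = 0.12923, g' = -0.9208 → V/F = 0.6403
  V/F = 0.6403: g = 0.00304, g' = -0.9009 → V/F = 0.6437
Converged at V/F = 0.6437.
Then V = V/F·F = 0.6437·355.4 = 228.8 mol/h and L = F − V = 126.6 mol/h.

L = 126.6 mol/h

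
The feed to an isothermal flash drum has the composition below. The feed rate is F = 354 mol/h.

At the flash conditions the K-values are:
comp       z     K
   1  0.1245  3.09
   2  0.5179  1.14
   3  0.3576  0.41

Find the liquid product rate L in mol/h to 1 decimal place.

Rachford–Rice: g(V/F) = Σ zᵢ(Kᵢ−1)/(1+V/F(Kᵢ−1)) = 0.
Feasibility: ΣzᵢKᵢ = 1.1217, Σzᵢ/Kᵢ = 1.3668 — both > 1, two phases present.
Newton iteration, V/F⁰ = 0.39:
  V/F = 0.3900: g = -0.06193, g' = -0.3842 → V/F = 0.2288
  V/F = 0.2288: g = 0.00237, g' = -0.4248 → V/F = 0.2344
Converged at V/F = 0.2344.
Then V = V/F·F = 0.2344·354 = 83.0 mol/h and L = F − V = 271.0 mol/h.

L = 271.0 mol/h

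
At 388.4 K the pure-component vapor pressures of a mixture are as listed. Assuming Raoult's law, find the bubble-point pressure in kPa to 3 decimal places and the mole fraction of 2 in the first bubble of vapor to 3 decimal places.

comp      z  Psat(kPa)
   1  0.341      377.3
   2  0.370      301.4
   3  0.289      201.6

Pbub = 298.440 kPa, y_2 = 0.374

At the bubble point ψ → 0, so ΣzᵢKᵢ = 1 with Kᵢ = Pᵢˢᵃᵗ/P ⇒ P = ΣzᵢPᵢˢᵃᵗ.
P = 0.341·377.3 + 0.370·301.4 + 0.289·201.6 = 298.440 kPa
yᵢ = zᵢPᵢˢᵃᵗ/P ⇒ y_2 = 0.370·301.4/298.440 = 0.374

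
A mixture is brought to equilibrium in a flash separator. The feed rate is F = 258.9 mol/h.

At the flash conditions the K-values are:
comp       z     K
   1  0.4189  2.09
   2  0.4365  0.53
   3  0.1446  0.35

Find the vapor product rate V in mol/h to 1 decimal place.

Material balance + equilibrium reduce to Σ zᵢ(Kᵢ−1)/(1+V/F(Kᵢ−1)) = 0.
g(0) = ΣzᵢKᵢ − 1 = 0.1575 and g(1) = 1 − Σzᵢ/Kᵢ = -0.4372, so a root lies in (0, 1).
Newton–Raphson from V/F = 0.5:
  V/F = 0.5000: g = -0.11189, g' = -0.5073 → V/F = 0.2795
  V/F = 0.2795: g = -0.00104, g' = -0.5114 → V/F = 0.2774
Converged at V/F = 0.2774.
Then V = V/F·F = 0.2774·258.9 = 71.8 mol/h and L = F − V = 187.1 mol/h.

V = 71.8 mol/h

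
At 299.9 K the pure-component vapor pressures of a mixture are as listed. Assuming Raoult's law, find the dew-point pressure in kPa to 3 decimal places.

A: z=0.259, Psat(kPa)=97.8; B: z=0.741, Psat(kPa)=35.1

Pdew = 42.089 kPa

At the dew point ψ → 1, so Σzᵢ/Kᵢ = 1 with Kᵢ = Pᵢˢᵃᵗ/P ⇒ 1/P = Σzᵢ/Pᵢˢᵃᵗ.
1/P = 0.259/97.8 + 0.741/35.1 = 0.023759 ⇒ P = 42.089 kPa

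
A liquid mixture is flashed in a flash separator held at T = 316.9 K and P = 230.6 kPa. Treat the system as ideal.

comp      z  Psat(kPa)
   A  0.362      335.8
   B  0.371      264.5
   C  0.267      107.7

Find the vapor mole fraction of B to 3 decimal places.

y_B = 0.399

Raoult's law: Kᵢ = Pᵢˢᵃᵗ/P = Pᵢˢᵃᵗ/230.6.
  K_A = 335.8/230.6 = 1.45620, K_B = 264.5/230.6 = 1.14701, K_C = 107.7/230.6 = 0.46704
Let ψ = V/F and solve Σ zᵢ(Kᵢ−1)/(1+ψ(Kᵢ−1)) = 0.
Feasibility: ΣzᵢKᵢ = 1.077, Σzᵢ/Kᵢ = 1.144 — both > 1, two phases present.
Iterate (Newton) starting at ψ = 0.5:
  ψ = 0.500: g = -0.0087, g' = -0.198 → ψ = 0.456
  ψ = 0.456: g = -0.0002, g' = -0.191 → ψ = 0.455
Converged at ψ = 0.455.
Compositions from xᵢ = zᵢ/(1+ψ(Kᵢ−1)), yᵢ = Kᵢxᵢ:
  A: x = 0.300, y = 0.437
  B: x = 0.348, y = 0.399
  C: x = 0.353, y = 0.165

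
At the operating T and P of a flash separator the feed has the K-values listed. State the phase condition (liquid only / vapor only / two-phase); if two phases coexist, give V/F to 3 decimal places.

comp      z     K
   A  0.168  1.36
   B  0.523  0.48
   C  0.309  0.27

liquid only

ΣzᵢKᵢ = 0.563; Σzᵢ/Kᵢ = 2.358.
Since ΣzᵢKᵢ < 1 the mixture is below its bubble point — single liquid phase.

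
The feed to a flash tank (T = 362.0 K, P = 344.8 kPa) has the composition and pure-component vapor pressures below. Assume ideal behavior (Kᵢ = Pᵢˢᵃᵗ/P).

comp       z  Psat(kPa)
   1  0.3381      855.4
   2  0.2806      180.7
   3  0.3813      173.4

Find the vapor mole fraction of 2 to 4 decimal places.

Raoult's law: Kᵢ = Pᵢˢᵃᵗ/P = Pᵢˢᵃᵗ/344.8.
  K_1 = 855.4/344.8 = 2.480858, K_2 = 180.7/344.8 = 0.524072, K_3 = 173.4/344.8 = 0.502900
Rachford–Rice: g(ψ) = Σ zᵢ(Kᵢ−1)/(1+ψ(Kᵢ−1)) = 0.
g(0) = ΣzᵢKᵢ − 1 = 0.1776 and g(1) = 1 − Σzᵢ/Kᵢ = -0.4299, so a root lies in (0, 1).
Newton iteration, ψ⁰ = 0.5:
  ψ = 0.5000: g = -0.13981, g' = -0.5211 → ψ = 0.2317
  ψ = 0.2317: g = 0.00846, g' = -0.6116 → ψ = 0.2455
  ψ = 0.2455: g = 0.00006, g' = -0.6025 → ψ = 0.2456
Converged at ψ = 0.2456.
Compositions from xᵢ = zᵢ/(1+ψ(Kᵢ−1)), yᵢ = Kᵢxᵢ:
  1: x = 0.2479, y = 0.6151
  2: x = 0.3177, y = 0.1665
  3: x = 0.4343, y = 0.2184

y_2 = 0.1665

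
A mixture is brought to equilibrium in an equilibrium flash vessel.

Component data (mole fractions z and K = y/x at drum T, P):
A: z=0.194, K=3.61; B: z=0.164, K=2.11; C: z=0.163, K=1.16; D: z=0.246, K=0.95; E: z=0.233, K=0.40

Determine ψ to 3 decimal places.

ψ = 0.804

Let ψ = V/F and solve Σ zᵢ(Kᵢ−1)/(1+ψ(Kᵢ−1)) = 0.
g(0) = ΣzᵢKᵢ − 1 = 0.562 and g(1) = 1 − Σzᵢ/Kᵢ = -0.113, so a root lies in (0, 1).
Iterate (Newton) starting at ψ = 0.64:
  ψ = 0.640: g = 0.0800, g' = -0.480 → ψ = 0.807
  ψ = 0.807: g = -0.0017, g' = -0.512 → ψ = 0.804
Converged at ψ = 0.804.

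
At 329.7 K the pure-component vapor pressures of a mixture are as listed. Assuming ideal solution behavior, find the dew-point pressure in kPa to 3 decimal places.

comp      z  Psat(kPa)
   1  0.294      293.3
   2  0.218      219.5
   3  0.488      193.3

At the dew point ψ → 1, so Σzᵢ/Kᵢ = 1 with Kᵢ = Pᵢˢᵃᵗ/P ⇒ 1/P = Σzᵢ/Pᵢˢᵃᵗ.
1/P = 0.294/293.3 + 0.218/219.5 + 0.488/193.3 = 0.004520 ⇒ P = 221.233 kPa

Pdew = 221.233 kPa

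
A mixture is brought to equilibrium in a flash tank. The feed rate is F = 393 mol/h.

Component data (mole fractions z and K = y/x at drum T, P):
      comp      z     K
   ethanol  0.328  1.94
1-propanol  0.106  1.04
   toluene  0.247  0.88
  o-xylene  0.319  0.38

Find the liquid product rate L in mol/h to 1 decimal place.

L = 306.3 mol/h

Material balance + equilibrium reduce to Σ zᵢ(Kᵢ−1)/(1+ψ(Kᵢ−1)) = 0.
Feasibility: ΣzᵢKᵢ = 1.085, Σzᵢ/Kᵢ = 1.391 — both > 1, two phases present.
Newton iteration, ψ⁰ = 0.5:
  ψ = 0.500: g = -0.1043, g' = -0.396 → ψ = 0.237
  ψ = 0.237: g = -0.0059, g' = -0.366 → ψ = 0.221
Converged at ψ = 0.221.
Then V = ψ·F = 0.2206·393 = 86.7 mol/h and L = F − V = 306.3 mol/h.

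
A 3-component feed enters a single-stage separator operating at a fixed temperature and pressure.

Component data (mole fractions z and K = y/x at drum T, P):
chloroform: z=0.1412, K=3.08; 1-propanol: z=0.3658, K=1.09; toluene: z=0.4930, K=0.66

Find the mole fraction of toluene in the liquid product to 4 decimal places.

x_toluene = 0.5690

Let β = V/F and solve Σ zᵢ(Kᵢ−1)/(1+β(Kᵢ−1)) = 0.
Check two-phase: ΣzᵢKᵢ = 1.1590 > 1 and Σzᵢ/Kᵢ = 1.1284 > 1, so g(0) = 0.1590 > 0 and g(1) = -0.1284 < 0.
Newton–Raphson from β = 0.69:
  β = 0.6900: g = -0.06740, g' = -0.2029 → β = 0.3579
  β = 0.3579: g = 0.00942, g' = -0.2774 → β = 0.3918
  β = 0.3918: g = 0.00023, g' = -0.2641 → β = 0.3927
Converged at β = 0.3927.
Compositions from xᵢ = zᵢ/(1+β(Kᵢ−1)), yᵢ = Kᵢxᵢ:
  chloroform: x = 0.0777, y = 0.2394
  1-propanol: x = 0.3533, y = 0.3851
  toluene: x = 0.5690, y = 0.3755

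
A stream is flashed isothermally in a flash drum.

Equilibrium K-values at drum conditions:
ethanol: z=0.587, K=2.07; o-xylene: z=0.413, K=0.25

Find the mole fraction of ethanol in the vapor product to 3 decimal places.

Rachford–Rice: g(β) = Σ zᵢ(Kᵢ−1)/(1+β(Kᵢ−1)) = 0.
g(0) = ΣzᵢKᵢ − 1 = 0.318 and g(1) = 1 − Σzᵢ/Kᵢ = -0.936, so a root lies in (0, 1).
Binary case is linear: z₁(K₁−1)(1+β(K₂−1)) + z₂(K₂−1)(1+β(K₁−1)) = 0
⇒ β = [z₁(K₁−1)+z₂(K₂−1)] / [−(K₁−1)(K₂−1)] = 0.3183/0.8025 = 0.397
Compositions from xᵢ = zᵢ/(1+β(Kᵢ−1)), yᵢ = Kᵢxᵢ:
  ethanol: x = 0.412, y = 0.853
  o-xylene: x = 0.588, y = 0.147

y_ethanol = 0.853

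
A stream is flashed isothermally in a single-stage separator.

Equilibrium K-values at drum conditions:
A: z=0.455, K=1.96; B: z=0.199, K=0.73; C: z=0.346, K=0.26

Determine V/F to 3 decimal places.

V/F = 0.216

Rachford–Rice: g(V/F) = Σ zᵢ(Kᵢ−1)/(1+V/F(Kᵢ−1)) = 0.
Check two-phase: ΣzᵢKᵢ = 1.127 > 1 and Σzᵢ/Kᵢ = 1.836 > 1, so g(0) = 0.127 > 0 and g(1) = -0.836 < 0.
Newton iteration, V/F⁰ = 0.47:
  V/F = 0.470: g = -0.1531, g' = -0.664 → V/F = 0.239
  V/F = 0.239: g = -0.0133, g' = -0.574 → V/F = 0.216
Converged at V/F = 0.216.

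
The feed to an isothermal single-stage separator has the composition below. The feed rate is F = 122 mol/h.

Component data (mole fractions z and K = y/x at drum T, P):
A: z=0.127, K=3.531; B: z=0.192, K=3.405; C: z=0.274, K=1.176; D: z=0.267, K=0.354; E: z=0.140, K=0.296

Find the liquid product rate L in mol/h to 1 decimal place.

Let ψ = V/F and solve Σ zᵢ(Kᵢ−1)/(1+ψ(Kᵢ−1)) = 0.
Check two-phase: ΣzᵢKᵢ = 1.560 > 1 and Σzᵢ/Kᵢ = 1.553 > 1, so g(0) = 0.560 > 0 and g(1) = -0.553 < 0.
Iterate (Newton) starting at ψ = 0.52:
  ψ = 0.520: g = -0.0271, g' = -0.803 → ψ = 0.486
Converged at ψ = 0.486.
Then V = ψ·F = 0.4863·122 = 59.3 mol/h and L = F − V = 62.7 mol/h.

L = 62.7 mol/h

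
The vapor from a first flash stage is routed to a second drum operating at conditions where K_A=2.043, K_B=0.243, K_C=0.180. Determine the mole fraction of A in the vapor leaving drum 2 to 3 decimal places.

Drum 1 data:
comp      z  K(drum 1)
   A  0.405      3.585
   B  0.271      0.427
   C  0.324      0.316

Drum 1:
Let ψ₁ = V/F and solve Σ zᵢ(Kᵢ−1)/(1+ψ₁(Kᵢ−1)) = 0.
Check two-phase: ΣzᵢKᵢ = 1.670 > 1 and Σzᵢ/Kᵢ = 1.773 > 1, so g(0) = 0.670 > 0 and g(1) = -0.773 < 0.
Newton iteration, ψ₁⁰ = 0.5:
  ψ₁ = 0.500: g = -0.0978, g' = -1.040 → ψ₁ = 0.406
  ψ₁ = 0.406: g = 0.0017, g' = -1.086 → ψ₁ = 0.408
Converged at ψ₁ = 0.408.
Drum-1 compositions:
  A: x = 0.197, y = 0.707
  B: x = 0.354, y = 0.151
  C: x = 0.449, y = 0.142
Drum-2 feed = drum-1 vapor: z₂ = (0.7071, 0.1510, 0.1420).
Drum 2:
Material balance + equilibrium reduce to Σ zᵢ(Kᵢ−1)/(1+ψ₂(Kᵢ−1)) = 0.
g(0) = ΣzᵢKᵢ − 1 = 0.507 and g(1) = 1 − Σzᵢ/Kᵢ = -0.756, so a root lies in (0, 1).
Newton–Raphson from ψ₂ = 0.54:
  ψ₂ = 0.540: g = 0.0696, g' = -0.870 → ψ₂ = 0.620
  ψ₂ = 0.620: g = -0.0043, g' = -0.986 → ψ₂ = 0.616
Converged at ψ₂ = 0.616.
  A: x = 0.431, y = 0.880
  B: x = 0.283, y = 0.069
  C: x = 0.287, y = 0.052

y_A (drum 2) = 0.880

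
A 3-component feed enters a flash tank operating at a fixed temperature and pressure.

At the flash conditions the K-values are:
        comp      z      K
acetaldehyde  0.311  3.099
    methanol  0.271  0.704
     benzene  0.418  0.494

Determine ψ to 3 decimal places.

ψ = 0.398

Newton iteration, ψ⁰ = 0.47:
  ψ = 0.470: g = -0.0421, g' = -0.563 → ψ = 0.395
  ψ = 0.395: g = 0.0015, g' = -0.607 → ψ = 0.398
Converged at ψ = 0.398.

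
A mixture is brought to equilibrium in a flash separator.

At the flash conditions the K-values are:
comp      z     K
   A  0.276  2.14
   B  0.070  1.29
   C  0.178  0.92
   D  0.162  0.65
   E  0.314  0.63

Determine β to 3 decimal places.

Material balance + equilibrium reduce to Σ zᵢ(Kᵢ−1)/(1+β(Kᵢ−1)) = 0.
g(0) = ΣzᵢKᵢ − 1 = 0.148 and g(1) = 1 − Σzᵢ/Kᵢ = -0.124, so a root lies in (0, 1).
Newton iteration, β⁰ = 0.42:
  β = 0.420: g = 0.0121, g' = -0.257 → β = 0.467
  β = 0.467: g = 0.0002, g' = -0.250 → β = 0.468
Converged at β = 0.468.

β = 0.468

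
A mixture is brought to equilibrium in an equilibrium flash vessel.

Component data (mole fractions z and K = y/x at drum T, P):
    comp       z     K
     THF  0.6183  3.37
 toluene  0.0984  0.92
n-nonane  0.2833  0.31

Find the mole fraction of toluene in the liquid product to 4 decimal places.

Rachford–Rice: g(ψ) = Σ zᵢ(Kᵢ−1)/(1+ψ(Kᵢ−1)) = 0.
Check two-phase: ΣzᵢKᵢ = 2.2620 > 1 and Σzᵢ/Kᵢ = 1.2043 > 1, so g(0) = 1.2620 > 0 and g(1) = -0.2043 < 0.
Newton–Raphson from ψ = 0.5:
  ψ = 0.5000: g = 0.36401, g' = -1.0425 → ψ = 0.8492
  ψ = 0.8492: g = 0.00589, g' = -1.1701 → ψ = 0.8542
Converged at ψ = 0.8542.
Compositions from xᵢ = zᵢ/(1+ψ(Kᵢ−1)), yᵢ = Kᵢxᵢ:
  THF: x = 0.2044, y = 0.6889
  toluene: x = 0.1056, y = 0.0972
  n-nonane: x = 0.6899, y = 0.2139

x_toluene = 0.1056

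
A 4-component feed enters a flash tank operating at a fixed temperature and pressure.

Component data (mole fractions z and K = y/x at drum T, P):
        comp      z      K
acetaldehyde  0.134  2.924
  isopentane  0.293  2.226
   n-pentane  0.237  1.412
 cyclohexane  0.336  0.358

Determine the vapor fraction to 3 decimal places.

Let ψ = V/F and solve Σ zᵢ(Kᵢ−1)/(1+ψ(Kᵢ−1)) = 0.
g(0) = ΣzᵢKᵢ − 1 = 0.499 and g(1) = 1 − Σzᵢ/Kᵢ = -0.284, so a root lies in (0, 1).
Newton–Raphson from ψ = 0.47:
  ψ = 0.470: g = 0.1362, g' = -0.626 → ψ = 0.687
  ψ = 0.687: g = -0.0041, g' = -0.690 → ψ = 0.682
  ψ = 0.682: g = -0.0000, g' = -0.686 → ψ = 0.681
Converged at ψ = 0.681.

ψ = 0.681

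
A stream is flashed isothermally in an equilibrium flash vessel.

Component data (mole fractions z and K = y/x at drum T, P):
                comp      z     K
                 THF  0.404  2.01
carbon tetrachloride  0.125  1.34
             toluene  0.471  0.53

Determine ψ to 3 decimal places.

Let ψ = V/F and solve Σ zᵢ(Kᵢ−1)/(1+ψ(Kᵢ−1)) = 0.
Check two-phase: ΣzᵢKᵢ = 1.229 > 1 and Σzᵢ/Kᵢ = 1.183 > 1, so g(0) = 0.229 > 0 and g(1) = -0.183 < 0.
Newton iteration, ψ⁰ = 0.56:
  ψ = 0.560: g = -0.0041, g' = -0.370 → ψ = 0.549
Converged at ψ = 0.549.

ψ = 0.549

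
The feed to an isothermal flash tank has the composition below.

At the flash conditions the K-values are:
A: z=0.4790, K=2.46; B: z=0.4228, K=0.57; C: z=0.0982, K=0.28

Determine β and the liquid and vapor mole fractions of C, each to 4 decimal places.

Rachford–Rice: g(β) = Σ zᵢ(Kᵢ−1)/(1+β(Kᵢ−1)) = 0.
Check two-phase: ΣzᵢKᵢ = 1.4468 > 1 and Σzᵢ/Kᵢ = 1.2872 > 1, so g(0) = 0.4468 > 0 and g(1) = -0.2872 < 0.
Iterate (Newton) starting at β = 0.36:
  β = 0.3600: g = 0.14786, g' = -0.6409 → β = 0.5907
  β = 0.5907: g = 0.00876, g' = -0.5890 → β = 0.6056
Converged at β = 0.6056.
Compositions from xᵢ = zᵢ/(1+β(Kᵢ−1)), yᵢ = Kᵢxᵢ:
  A: x = 0.2542, y = 0.6254
  B: x = 0.5717, y = 0.3258
  C: x = 0.1741, y = 0.0488

β = 0.6056, x_C = 0.1741, y_C = 0.0488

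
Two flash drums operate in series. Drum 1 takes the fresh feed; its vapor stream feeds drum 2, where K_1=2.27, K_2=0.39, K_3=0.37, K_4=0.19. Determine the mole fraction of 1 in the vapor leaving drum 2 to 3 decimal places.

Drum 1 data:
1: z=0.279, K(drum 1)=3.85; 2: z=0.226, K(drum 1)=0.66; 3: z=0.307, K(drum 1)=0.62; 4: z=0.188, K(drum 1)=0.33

y_1 (drum 2) = 0.774

Drum 1:
Newton–Raphson from ψ₁ = 0.5:
  ψ₁ = 0.500: g = -0.0981, g' = -0.682 → ψ₁ = 0.356
  ψ₁ = 0.356: g = 0.0069, g' = -0.797 → ψ₁ = 0.365
Converged at ψ₁ = 0.365.
Drum-1 compositions:
  1: x = 0.137, y = 0.527
  2: x = 0.258, y = 0.170
  3: x = 0.356, y = 0.221
  4: x = 0.249, y = 0.082
Drum-2 feed = drum-1 vapor: z₂ = (0.5266, 0.1703, 0.2210, 0.0821).
Drum 2:
Rachford–Rice: g(ψ₂) = Σ zᵢ(Kᵢ−1)/(1+ψ₂(Kᵢ−1)) = 0.
Feasibility: ΣzᵢKᵢ = 1.359, Σzᵢ/Kᵢ = 1.698 — both > 1, two phases present.
Iterate (Newton) starting at ψ₂ = 0.35:
  ψ₂ = 0.350: g = 0.0595, g' = -0.759 → ψ₂ = 0.428
Converged at ψ₂ = 0.428.
  1: x = 0.341, y = 0.774
  2: x = 0.231, y = 0.090
  3: x = 0.303, y = 0.112
  4: x = 0.126, y = 0.024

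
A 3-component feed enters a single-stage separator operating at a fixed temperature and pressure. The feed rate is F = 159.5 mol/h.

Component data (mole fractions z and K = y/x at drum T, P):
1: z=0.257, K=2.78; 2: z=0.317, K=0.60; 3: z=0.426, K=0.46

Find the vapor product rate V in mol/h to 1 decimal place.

Rachford–Rice: g(ψ) = Σ zᵢ(Kᵢ−1)/(1+ψ(Kᵢ−1)) = 0.
g(0) = ΣzᵢKᵢ − 1 = 0.101 and g(1) = 1 − Σzᵢ/Kᵢ = -0.547, so a root lies in (0, 1).
Newton–Raphson from ψ = 0.5:
  ψ = 0.500: g = -0.2316, g' = -0.540 → ψ = 0.071
  ψ = 0.071: g = 0.0361, g' = -0.829 → ψ = 0.115
  ψ = 0.115: g = 0.0016, g' = -0.758 → ψ = 0.117
Converged at ψ = 0.117.
Then V = ψ·F = 0.1170·159.5 = 18.7 mol/h and L = F − V = 140.8 mol/h.

V = 18.7 mol/h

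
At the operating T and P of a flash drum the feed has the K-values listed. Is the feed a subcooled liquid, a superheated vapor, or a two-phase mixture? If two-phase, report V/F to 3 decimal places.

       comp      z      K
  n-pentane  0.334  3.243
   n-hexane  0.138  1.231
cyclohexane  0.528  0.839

superheated vapor

ΣzᵢKᵢ = 1.696; Σzᵢ/Kᵢ = 0.844.
Since Σzᵢ/Kᵢ < 1 the mixture is above its dew point — single vapor phase.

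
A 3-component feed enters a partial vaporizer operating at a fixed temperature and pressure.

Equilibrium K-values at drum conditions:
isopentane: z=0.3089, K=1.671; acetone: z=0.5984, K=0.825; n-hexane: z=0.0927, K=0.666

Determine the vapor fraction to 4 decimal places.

ψ = 0.5287

Let ψ = V/F and solve Σ zᵢ(Kᵢ−1)/(1+ψ(Kᵢ−1)) = 0.
Feasibility: ΣzᵢKᵢ = 1.0716, Σzᵢ/Kᵢ = 1.0494 — both > 1, two phases present.
Iterate (Newton) starting at ψ = 0.5:
  ψ = 0.5000: g = 0.00327, g' = -0.1149 → ψ = 0.5285
  ψ = 0.5285: g = 0.00002, g' = -0.1133 → ψ = 0.5287
Converged at ψ = 0.5287.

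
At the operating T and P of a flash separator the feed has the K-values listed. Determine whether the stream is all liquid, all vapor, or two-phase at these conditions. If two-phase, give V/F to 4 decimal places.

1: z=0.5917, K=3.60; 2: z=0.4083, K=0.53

ΣzᵢKᵢ = 2.3465; Σzᵢ/Kᵢ = 0.9347.
Since Σzᵢ/Kᵢ < 1 the mixture is above its dew point — single vapor phase.

all vapor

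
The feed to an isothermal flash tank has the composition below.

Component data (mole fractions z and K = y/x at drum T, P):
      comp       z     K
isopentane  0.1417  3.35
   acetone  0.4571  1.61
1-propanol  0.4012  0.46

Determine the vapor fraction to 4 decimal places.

Rachford–Rice: g(ψ) = Σ zᵢ(Kᵢ−1)/(1+ψ(Kᵢ−1)) = 0.
Feasibility: ΣzᵢKᵢ = 1.3952, Σzᵢ/Kᵢ = 1.1984 — both > 1, two phases present.
Iterate (Newton) starting at ψ = 0.43:
  ψ = 0.4300: g = 0.10435, g' = -0.4988 → ψ = 0.6392
  ψ = 0.6392: g = 0.00285, g' = -0.4859 → ψ = 0.6451
Converged at ψ = 0.6451.

ψ = 0.6451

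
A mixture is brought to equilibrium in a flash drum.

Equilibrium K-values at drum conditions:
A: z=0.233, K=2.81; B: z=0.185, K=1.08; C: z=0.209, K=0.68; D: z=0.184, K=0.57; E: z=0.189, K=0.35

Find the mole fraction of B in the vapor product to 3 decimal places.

Newton iteration, ψ⁰ = 0.35:
  ψ = 0.350: g = -0.0549, g' = -0.495 → ψ = 0.239
  ψ = 0.239: g = 0.0028, g' = -0.552 → ψ = 0.244
Converged at ψ = 0.244.
Compositions from xᵢ = zᵢ/(1+ψ(Kᵢ−1)), yᵢ = Kᵢxᵢ:
  A: x = 0.162, y = 0.454
  B: x = 0.181, y = 0.196
  C: x = 0.227, y = 0.154
  D: x = 0.206, y = 0.117
  E: x = 0.225, y = 0.079

y_B = 0.196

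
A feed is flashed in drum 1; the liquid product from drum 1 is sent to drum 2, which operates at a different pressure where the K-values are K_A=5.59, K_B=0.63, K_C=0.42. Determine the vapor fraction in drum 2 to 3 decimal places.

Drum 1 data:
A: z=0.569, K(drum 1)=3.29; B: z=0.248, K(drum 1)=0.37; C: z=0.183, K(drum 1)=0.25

Drum 1:
Rachford–Rice: g(ψ₁) = Σ zᵢ(Kᵢ−1)/(1+ψ₁(Kᵢ−1)) = 0.
g(0) = ΣzᵢKᵢ − 1 = 1.010 and g(1) = 1 − Σzᵢ/Kᵢ = -0.575, so a root lies in (0, 1).
Iterate (Newton) starting at ψ₁ = 0.52:
  ψ₁ = 0.520: g = 0.1374, g' = -1.116 → ψ₁ = 0.643
  ψ₁ = 0.643: g = -0.0008, g' = -1.150 → ψ₁ = 0.642
Converged at ψ₁ = 0.642.
Drum-1 compositions:
  A: x = 0.230, y = 0.758
  B: x = 0.417, y = 0.154
  C: x = 0.353, y = 0.088
Drum-2 feed = drum-1 liquid: z₂ = (0.2303, 0.4166, 0.3531).
Drum 2:
Rachford–Rice: g(ψ₂) = Σ zᵢ(Kᵢ−1)/(1+ψ₂(Kᵢ−1)) = 0.
Check two-phase: ΣzᵢKᵢ = 1.698 > 1 and Σzᵢ/Kᵢ = 1.543 > 1, so g(0) = 0.698 > 0 and g(1) = -0.543 < 0.
Newton–Raphson from ψ₂ = 0.5:
  ψ₂ = 0.500: g = -0.1568, g' = -0.768 → ψ₂ = 0.296
  ψ₂ = 0.296: g = 0.0279, g' = -1.117 → ψ₂ = 0.321
  ψ₂ = 0.321: g = 0.0009, g' = -1.046 → ψ₂ = 0.322
Converged at ψ₂ = 0.322.
  A: x = 0.093, y = 0.520
  B: x = 0.473, y = 0.298
  C: x = 0.434, y = 0.182

V/F (drum 2) = 0.322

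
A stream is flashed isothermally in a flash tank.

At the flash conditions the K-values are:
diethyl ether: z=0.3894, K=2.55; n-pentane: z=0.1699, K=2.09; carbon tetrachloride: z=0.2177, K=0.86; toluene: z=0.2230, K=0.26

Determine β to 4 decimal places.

β = 0.7223

Material balance + equilibrium reduce to Σ zᵢ(Kᵢ−1)/(1+β(Kᵢ−1)) = 0.
Feasibility: ΣzᵢKᵢ = 1.5933, Σzᵢ/Kᵢ = 1.3448 — both > 1, two phases present.
Iterate (Newton) starting at β = 0.59:
  β = 0.5900: g = 0.10185, g' = -0.7198 → β = 0.7315
  β = 0.7315: g = -0.00782, g' = -0.8536 → β = 0.7223
Converged at β = 0.7223.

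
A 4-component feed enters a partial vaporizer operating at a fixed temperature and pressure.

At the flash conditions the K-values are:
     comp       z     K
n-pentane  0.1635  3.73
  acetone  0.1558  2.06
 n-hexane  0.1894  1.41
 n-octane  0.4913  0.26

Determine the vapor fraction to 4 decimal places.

Material balance + equilibrium reduce to Σ zᵢ(Kᵢ−1)/(1+ψ(Kᵢ−1)) = 0.
Feasibility: ΣzᵢKᵢ = 1.3256, Σzᵢ/Kᵢ = 2.1434 — both > 1, two phases present.
Iterate (Newton) starting at ψ = 0.32:
  ψ = 0.3200: g = -0.04617, g' = -0.9315 → ψ = 0.2704
  ψ = 0.2704: g = 0.00051, g' = -0.9553 → ψ = 0.2710
Converged at ψ = 0.2710.

ψ = 0.2710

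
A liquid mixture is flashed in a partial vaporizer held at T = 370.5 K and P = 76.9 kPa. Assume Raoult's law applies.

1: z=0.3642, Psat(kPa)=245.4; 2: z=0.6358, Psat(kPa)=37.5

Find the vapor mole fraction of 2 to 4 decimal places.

Raoult's law: Kᵢ = Pᵢˢᵃᵗ/P = Pᵢˢᵃᵗ/76.9.
  K_1 = 245.4/76.9 = 3.191157, K_2 = 37.5/76.9 = 0.487646
Rachford–Rice: g(β) = Σ zᵢ(Kᵢ−1)/(1+β(Kᵢ−1)) = 0.
Feasibility: ΣzᵢKᵢ = 1.4723, Σzᵢ/Kᵢ = 1.4179 — both > 1, two phases present.
Binary case is linear: z₁(K₁−1)(1+β(K₂−1)) + z₂(K₂−1)(1+β(K₁−1)) = 0
⇒ β = [z₁(K₁−1)+z₂(K₂−1)] / [−(K₁−1)(K₂−1)] = 0.47227/1.12265 = 0.4207
Compositions from xᵢ = zᵢ/(1+β(Kᵢ−1)), yᵢ = Kᵢxᵢ:
  1: x = 0.1895, y = 0.6048
  2: x = 0.8105, y = 0.3952

y_2 = 0.3952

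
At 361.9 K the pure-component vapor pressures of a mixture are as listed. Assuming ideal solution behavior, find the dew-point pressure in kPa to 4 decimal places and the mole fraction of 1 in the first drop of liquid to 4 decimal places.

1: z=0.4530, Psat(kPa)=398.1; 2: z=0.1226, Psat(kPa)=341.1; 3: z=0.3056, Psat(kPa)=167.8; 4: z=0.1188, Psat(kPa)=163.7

At the dew point ψ → 1, so Σzᵢ/Kᵢ = 1 with Kᵢ = Pᵢˢᵃᵗ/P ⇒ 1/P = Σzᵢ/Pᵢˢᵃᵗ.
1/P = 0.4530/398.1 + 0.1226/341.1 + 0.3056/167.8 + 0.1188/163.7 = 0.0040443 ⇒ P = 247.2638 kPa
xᵢ = zᵢP/Pᵢˢᵃᵗ ⇒ x_1 = 0.4530·247.2638/398.1 = 0.2814

Pdew = 247.2638 kPa, x_1 = 0.2814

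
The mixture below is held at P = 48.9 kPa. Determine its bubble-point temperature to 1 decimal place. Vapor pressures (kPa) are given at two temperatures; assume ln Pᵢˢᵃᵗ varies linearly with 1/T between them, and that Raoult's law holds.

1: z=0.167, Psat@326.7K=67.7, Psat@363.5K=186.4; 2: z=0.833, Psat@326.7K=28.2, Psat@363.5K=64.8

Bubble-point temperature: ΣzᵢPᵢˢᵃᵗ(T) = P. Interpolate ln Pᵢˢᵃᵗ = aᵢ + bᵢ/T.
  T = 326.7 K: ΣzᵢPᵢˢᵃᵗ = 34.80 kPa
  T = 363.5 K: ΣzᵢPᵢˢᵃᵗ = 85.11 kPa
  T = 345.1 K: ΣzᵢPᵢˢᵃᵗ = 55.68 kPa
  T = 335.9 K: ΣzᵢPᵢˢᵃᵗ = 44.29 kPa
  T = 340.5 K: ΣzᵢPᵢˢᵃᵗ = 49.73 kPa
  T = 338.2 K: ΣzᵢPᵢˢᵃᵗ = 46.95 kPa
Interpolating between 338.2 K and 340.5 K gives T ≈ 339.8 K.

T = 339.8 K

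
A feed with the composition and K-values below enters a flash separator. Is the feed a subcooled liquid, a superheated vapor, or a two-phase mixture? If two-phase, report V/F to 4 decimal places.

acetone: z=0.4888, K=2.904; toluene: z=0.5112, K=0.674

superheated vapor

ΣzᵢKᵢ = 1.7640; Σzᵢ/Kᵢ = 0.9268.
Since Σzᵢ/Kᵢ < 1 the mixture is above its dew point — single vapor phase.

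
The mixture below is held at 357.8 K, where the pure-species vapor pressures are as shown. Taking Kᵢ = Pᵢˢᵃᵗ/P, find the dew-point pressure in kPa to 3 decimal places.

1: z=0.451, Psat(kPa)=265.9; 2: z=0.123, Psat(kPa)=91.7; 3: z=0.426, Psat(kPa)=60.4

At the dew point ψ → 1, so Σzᵢ/Kᵢ = 1 with Kᵢ = Pᵢˢᵃᵗ/P ⇒ 1/P = Σzᵢ/Pᵢˢᵃᵗ.
1/P = 0.451/265.9 + 0.123/91.7 + 0.426/60.4 = 0.010090 ⇒ P = 99.104 kPa

Pdew = 99.104 kPa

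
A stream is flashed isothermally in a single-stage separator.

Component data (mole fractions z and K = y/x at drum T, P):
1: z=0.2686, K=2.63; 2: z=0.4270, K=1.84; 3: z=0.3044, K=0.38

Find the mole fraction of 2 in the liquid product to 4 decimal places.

Material balance + equilibrium reduce to Σ zᵢ(Kᵢ−1)/(1+V/F(Kᵢ−1)) = 0.
g(0) = ΣzᵢKᵢ − 1 = 0.6078 and g(1) = 1 − Σzᵢ/Kᵢ = -0.1352, so a root lies in (0, 1).
Newton–Raphson from V/F = 0.5:
  V/F = 0.5000: g = 0.22029, g' = -0.6118 → V/F = 0.8601
  V/F = 0.8601: g = -0.01382, g' = -0.7623 → V/F = 0.8419
  V/F = 0.8419: g = -0.00018, g' = -0.7423 → V/F = 0.8417
Converged at V/F = 0.8417.
Compositions from xᵢ = zᵢ/(1+V/F(Kᵢ−1)), yᵢ = Kᵢxᵢ:
  1: x = 0.1132, y = 0.2978
  2: x = 0.2501, y = 0.4603
  3: x = 0.6366, y = 0.2419

x_2 = 0.2501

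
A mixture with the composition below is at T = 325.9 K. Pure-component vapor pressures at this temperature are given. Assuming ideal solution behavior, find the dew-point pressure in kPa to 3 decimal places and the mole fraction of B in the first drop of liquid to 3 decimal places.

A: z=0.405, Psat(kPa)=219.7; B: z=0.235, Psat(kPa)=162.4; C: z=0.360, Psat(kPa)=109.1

Pdew = 151.741 kPa, x_B = 0.220

At the dew point ψ → 1, so Σzᵢ/Kᵢ = 1 with Kᵢ = Pᵢˢᵃᵗ/P ⇒ 1/P = Σzᵢ/Pᵢˢᵃᵗ.
1/P = 0.405/219.7 + 0.235/162.4 + 0.360/109.1 = 0.006590 ⇒ P = 151.741 kPa
xᵢ = zᵢP/Pᵢˢᵃᵗ ⇒ x_B = 0.235·151.741/162.4 = 0.220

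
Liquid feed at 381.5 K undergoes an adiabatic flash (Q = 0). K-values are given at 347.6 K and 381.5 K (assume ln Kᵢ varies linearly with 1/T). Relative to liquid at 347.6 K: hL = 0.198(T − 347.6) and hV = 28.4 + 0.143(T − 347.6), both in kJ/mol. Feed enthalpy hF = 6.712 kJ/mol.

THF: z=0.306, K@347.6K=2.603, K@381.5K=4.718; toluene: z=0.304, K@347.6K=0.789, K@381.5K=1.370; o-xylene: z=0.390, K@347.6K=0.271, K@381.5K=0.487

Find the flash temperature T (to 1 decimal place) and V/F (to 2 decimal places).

Adiabatic flash: solve Rachford–Rice at each trial T, then check hF = ψ·hV(T) + (1−ψ)·hL(T).
  T = 347.6 K: K = (2.603, 0.789, 0.271), RR gives ψ = 0.163, H_out = 4.623 kJ/mol
  T = 381.5 K: K = (4.718, 1.370, 0.487), RR gives ψ = 0.857, H_out = 29.459 kJ/mol
  T = 364.6 K: K = (3.556, 1.054, 0.369), RR gives ψ = 0.499, H_out = 17.078 kJ/mol
  T = 356.1 K: K = (3.054, 0.915, 0.317), RR gives ψ = 0.336, H_out = 11.058 kJ/mol
  T = 351.9 K: K = (2.825, 0.851, 0.294), RR gives ψ = 0.253, H_out = 7.964 kJ/mol
  T = 349.8 K: K = (2.715, 0.820, 0.282), RR gives ψ = 0.209, H_out = 6.360 kJ/mol
Linear interpolation between T = 349.8 (H_out = 6.360) and T = 351.9 (H_out = 7.964) on hF = 6.712 gives T ≈ 350.3 K, at which ψ = 0.22.

T = 350.3 K, V/F = 0.22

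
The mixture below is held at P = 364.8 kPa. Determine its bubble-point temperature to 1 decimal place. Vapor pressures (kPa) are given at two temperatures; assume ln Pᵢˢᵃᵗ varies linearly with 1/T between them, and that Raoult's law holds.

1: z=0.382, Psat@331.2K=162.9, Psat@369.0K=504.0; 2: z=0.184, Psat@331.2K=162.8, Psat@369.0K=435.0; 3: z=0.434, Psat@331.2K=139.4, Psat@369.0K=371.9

Bubble-point temperature: ΣzᵢPᵢˢᵃᵗ(T) = P. Interpolate ln Pᵢˢᵃᵗ = aᵢ + bᵢ/T.
  T = 331.2 K: ΣzᵢPᵢˢᵃᵗ = 152.68 kPa
  T = 369.0 K: ΣzᵢPᵢˢᵃᵗ = 433.97 kPa
  T = 350.1 K: ΣzᵢPᵢˢᵃᵗ = 264.60 kPa
  T = 359.6 K: ΣzᵢPᵢˢᵃᵗ = 341.47 kPa
  T = 364.3 K: ΣzᵢPᵢˢᵃᵗ = 385.53 kPa
  T = 362.0 K: ΣzᵢPᵢˢᵃᵗ = 363.44 kPa
Interpolating between 362.0 K and 364.3 K gives T ≈ 362.1 K.

T = 362.1 K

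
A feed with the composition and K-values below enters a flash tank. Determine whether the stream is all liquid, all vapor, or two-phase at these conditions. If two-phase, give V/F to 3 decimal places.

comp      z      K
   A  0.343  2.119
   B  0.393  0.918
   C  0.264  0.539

ΣzᵢKᵢ = 1.230; Σzᵢ/Kᵢ = 1.080.
Both exceed 1, so a two-phase solution exists.
Newton–Raphson from ψ = 0.34:
  ψ = 0.340: g = 0.1006, g' = -0.307 → ψ = 0.667
  ψ = 0.667: g = 0.0098, g' = -0.261 → ψ = 0.705
Converged at ψ = 0.705.

two-phase, V/F = 0.705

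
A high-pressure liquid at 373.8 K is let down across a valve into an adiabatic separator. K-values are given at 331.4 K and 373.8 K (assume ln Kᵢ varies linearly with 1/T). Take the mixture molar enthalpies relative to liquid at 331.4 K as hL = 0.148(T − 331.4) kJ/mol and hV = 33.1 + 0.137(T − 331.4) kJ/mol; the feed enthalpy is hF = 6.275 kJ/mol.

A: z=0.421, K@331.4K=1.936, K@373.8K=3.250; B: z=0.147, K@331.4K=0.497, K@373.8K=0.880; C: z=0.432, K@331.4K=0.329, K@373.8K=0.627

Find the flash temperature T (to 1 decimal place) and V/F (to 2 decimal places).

Adiabatic flash: solve Rachford–Rice at each trial T, then check hF = ψ·hV(T) + (1−ψ)·hL(T).
  T = 331.4 K: K = (1.936, 0.497, 0.329), RR gives ψ = 0.051, H_out = 1.692 kJ/mol
  T = 373.8 K: K = (3.250, 0.880, 0.627), RR gives ψ = 1.000, H_out = 38.909 kJ/mol
  T = 352.6 K: K = (2.548, 0.673, 0.463), RR gives ψ = 0.487, H_out = 19.158 kJ/mol
  T = 342.0 K: K = (2.230, 0.581, 0.392), RR gives ψ = 0.279, H_out = 10.761 kJ/mol
  T = 336.7 K: K = (2.080, 0.538, 0.360), RR gives ψ = 0.170, H_out = 6.412 kJ/mol
  T = 334.0 K: K = (2.006, 0.517, 0.344), RR gives ψ = 0.111, H_out = 4.070 kJ/mol
  T = 335.4 K: K = (2.044, 0.528, 0.352), RR gives ψ = 0.142, H_out = 5.298 kJ/mol
Linear interpolation between T = 335.4 (H_out = 5.298) and T = 336.7 (H_out = 6.412) on hF = 6.275 gives T ≈ 336.5 K, at which ψ = 0.17.

T = 336.5 K, V/F = 0.17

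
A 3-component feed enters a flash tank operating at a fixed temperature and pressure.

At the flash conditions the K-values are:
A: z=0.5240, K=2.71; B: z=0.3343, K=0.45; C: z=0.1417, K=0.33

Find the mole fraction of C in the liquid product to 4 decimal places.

x_C = 0.2401

Rachford–Rice: g(ψ) = Σ zᵢ(Kᵢ−1)/(1+ψ(Kᵢ−1)) = 0.
g(0) = ΣzᵢKᵢ − 1 = 0.6172 and g(1) = 1 − Σzᵢ/Kᵢ = -0.3656, so a root lies in (0, 1).
Newton–Raphson from ψ = 0.52:
  ψ = 0.5200: g = 0.07108, g' = -0.7775 → ψ = 0.6114
  ψ = 0.6114: g = 0.00020, g' = -0.7783 → ψ = 0.6117
Converged at ψ = 0.6117.
Compositions from xᵢ = zᵢ/(1+ψ(Kᵢ−1)), yᵢ = Kᵢxᵢ:
  A: x = 0.2561, y = 0.6941
  B: x = 0.5038, y = 0.2267
  C: x = 0.2401, y = 0.0792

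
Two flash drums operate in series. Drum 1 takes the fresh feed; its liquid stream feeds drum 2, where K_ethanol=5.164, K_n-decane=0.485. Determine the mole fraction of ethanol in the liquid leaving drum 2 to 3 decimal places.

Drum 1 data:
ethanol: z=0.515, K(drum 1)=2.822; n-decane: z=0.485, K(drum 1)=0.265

Drum 1:
Material balance + equilibrium reduce to Σ zᵢ(Kᵢ−1)/(1+ψ₁(Kᵢ−1)) = 0.
g(0) = ΣzᵢKᵢ − 1 = 0.582 and g(1) = 1 − Σzᵢ/Kᵢ = -1.013, so a root lies in (0, 1).
Binary case is linear: z₁(K₁−1)(1+ψ₁(K₂−1)) + z₂(K₂−1)(1+ψ₁(K₁−1)) = 0
⇒ ψ₁ = [z₁(K₁−1)+z₂(K₂−1)] / [−(K₁−1)(K₂−1)] = 0.5819/1.3392 = 0.434
Drum-1 compositions:
  ethanol: x = 0.287, y = 0.811
  n-decane: x = 0.713, y = 0.189
Drum-2 feed = drum-1 liquid: z₂ = (0.2874, 0.7126).
Drum 2:
Binary case is linear: z₁(K₁−1)(1+ψ₂(K₂−1)) + z₂(K₂−1)(1+ψ₂(K₁−1)) = 0
⇒ ψ₂ = [z₁(K₁−1)+z₂(K₂−1)] / [−(K₁−1)(K₂−1)] = 0.8300/2.1445 = 0.387
  ethanol: x = 0.110, y = 0.568
  n-decane: x = 0.890, y = 0.432

x_ethanol (drum 2) = 0.110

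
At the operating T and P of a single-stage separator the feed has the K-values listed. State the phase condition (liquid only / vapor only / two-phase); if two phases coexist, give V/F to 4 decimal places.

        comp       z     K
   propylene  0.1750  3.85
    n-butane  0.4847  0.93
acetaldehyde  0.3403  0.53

two-phase, V/F = 0.4028

ΣzᵢKᵢ = 1.3049; Σzᵢ/Kᵢ = 1.2087.
Both exceed 1, so a two-phase solution exists.
Material balance + equilibrium reduce to Σ zᵢ(Kᵢ−1)/(1+ψ(Kᵢ−1)) = 0.
Newton iteration, ψ⁰ = 0.5:
  ψ = 0.5000: g = -0.03856, g' = -0.3727 → ψ = 0.3965
  ψ = 0.3965: g = 0.00267, g' = -0.4293 → ψ = 0.4027
  ψ = 0.4027: g = 0.00001, g' = -0.4250 → ψ = 0.4028
Converged at ψ = 0.4028.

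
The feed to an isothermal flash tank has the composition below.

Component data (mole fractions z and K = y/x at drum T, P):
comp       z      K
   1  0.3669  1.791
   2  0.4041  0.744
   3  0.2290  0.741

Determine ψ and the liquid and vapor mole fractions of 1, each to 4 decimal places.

ψ = 0.6268, x_1 = 0.2453, y_1 = 0.4393

Newton iteration, ψ⁰ = 0.58:
  ψ = 0.5800: g = 0.00766, g' = -0.1657 → ψ = 0.6262
  ψ = 0.6262: g = 0.00008, g' = -0.1621 → ψ = 0.6268
Converged at ψ = 0.6268.
Compositions from xᵢ = zᵢ/(1+ψ(Kᵢ−1)), yᵢ = Kᵢxᵢ:
  1: x = 0.2453, y = 0.4393
  2: x = 0.4813, y = 0.3581
  3: x = 0.2734, y = 0.2026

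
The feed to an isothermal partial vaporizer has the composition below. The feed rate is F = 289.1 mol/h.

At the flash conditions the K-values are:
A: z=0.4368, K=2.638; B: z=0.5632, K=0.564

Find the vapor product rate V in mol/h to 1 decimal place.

Newton iteration, β⁰ = 0.47:
  β = 0.4700: g = 0.09541, g' = -0.5435 → β = 0.6456
  β = 0.6456: g = 0.00601, g' = -0.4842 → β = 0.6580
Converged at β = 0.6580.
Then V = β·F = 0.6580·289.1 = 190.2 mol/h and L = F − V = 98.9 mol/h.

V = 190.2 mol/h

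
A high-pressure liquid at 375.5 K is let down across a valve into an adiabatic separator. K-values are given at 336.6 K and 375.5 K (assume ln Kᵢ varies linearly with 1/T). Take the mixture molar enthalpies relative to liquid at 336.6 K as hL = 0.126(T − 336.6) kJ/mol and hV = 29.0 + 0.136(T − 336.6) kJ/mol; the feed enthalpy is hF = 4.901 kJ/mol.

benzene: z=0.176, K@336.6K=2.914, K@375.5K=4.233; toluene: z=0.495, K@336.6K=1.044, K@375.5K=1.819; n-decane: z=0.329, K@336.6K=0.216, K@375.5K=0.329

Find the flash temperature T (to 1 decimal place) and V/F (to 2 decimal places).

Adiabatic flash: solve Rachford–Rice at each trial T, then check hF = ψ·hV(T) + (1−ψ)·hL(T).
  T = 336.6 K: K = (2.914, 1.044, 0.216), RR gives ψ = 0.136, H_out = 3.954 kJ/mol
  T = 375.5 K: K = (4.233, 1.819, 0.329), RR gives ψ = 0.719, H_out = 26.024 kJ/mol
  T = 356.1 K: K = (3.550, 1.400, 0.270), RR gives ψ = 0.477, H_out = 16.390 kJ/mol
  T = 346.4 K: K = (3.227, 1.215, 0.242), RR gives ψ = 0.319, H_out = 10.516 kJ/mol
  T = 341.5 K: K = (3.069, 1.127, 0.229), RR gives ψ = 0.229, H_out = 7.283 kJ/mol
  T = 339.1 K: K = (2.992, 1.086, 0.223), RR gives ψ = 0.184, H_out = 5.659 kJ/mol
  T = 337.9 K: K = (2.955, 1.066, 0.219), RR gives ψ = 0.161, H_out = 4.841 kJ/mol
Linear interpolation between T = 337.9 (H_out = 4.841) and T = 339.1 (H_out = 5.659) on hF = 4.901 gives T ≈ 338.0 K, at which ψ = 0.16.

T = 338.0 K, V/F = 0.16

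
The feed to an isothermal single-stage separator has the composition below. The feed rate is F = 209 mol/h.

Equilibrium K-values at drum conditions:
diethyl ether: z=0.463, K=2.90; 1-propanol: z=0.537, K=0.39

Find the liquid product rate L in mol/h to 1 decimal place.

Rachford–Rice: g(ψ) = Σ zᵢ(Kᵢ−1)/(1+ψ(Kᵢ−1)) = 0.
Feasibility: ΣzᵢKᵢ = 1.552, Σzᵢ/Kᵢ = 1.537 — both > 1, two phases present.
Binary case is linear: z₁(K₁−1)(1+ψ(K₂−1)) + z₂(K₂−1)(1+ψ(K₁−1)) = 0
⇒ ψ = [z₁(K₁−1)+z₂(K₂−1)] / [−(K₁−1)(K₂−1)] = 0.5521/1.1590 = 0.476
Then V = ψ·F = 0.4764·209 = 99.6 mol/h and L = F − V = 109.4 mol/h.

L = 109.4 mol/h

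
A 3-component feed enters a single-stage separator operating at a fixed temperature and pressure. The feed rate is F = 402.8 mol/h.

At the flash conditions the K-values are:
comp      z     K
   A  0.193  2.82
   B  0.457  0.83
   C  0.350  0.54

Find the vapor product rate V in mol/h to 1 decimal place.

Rachford–Rice: g(V/F) = Σ zᵢ(Kᵢ−1)/(1+V/F(Kᵢ−1)) = 0.
g(0) = ΣzᵢKᵢ − 1 = 0.113 and g(1) = 1 − Σzᵢ/Kᵢ = -0.267, so a root lies in (0, 1).
Newton–Raphson from V/F = 0.5:
  V/F = 0.500: g = -0.1101, g' = -0.316 → V/F = 0.152
  V/F = 0.152: g = 0.0225, g' = -0.492 → V/F = 0.197
  V/F = 0.197: g = 0.0010, g' = -0.450 → V/F = 0.200
Converged at V/F = 0.200.
Then V = V/F·F = 0.1995·402.8 = 80.4 mol/h and L = F − V = 322.4 mol/h.

V = 80.4 mol/h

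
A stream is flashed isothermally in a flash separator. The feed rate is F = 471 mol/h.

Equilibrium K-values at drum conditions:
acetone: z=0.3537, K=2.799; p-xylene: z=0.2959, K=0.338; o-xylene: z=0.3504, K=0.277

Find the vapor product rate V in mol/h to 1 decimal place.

Material balance + equilibrium reduce to Σ zᵢ(Kᵢ−1)/(1+ψ(Kᵢ−1)) = 0.
g(0) = ΣzᵢKᵢ − 1 = 0.1871 and g(1) = 1 − Σzᵢ/Kᵢ = -1.2668, so a root lies in (0, 1).
Newton–Raphson from ψ = 0.5:
  ψ = 0.5000: g = -0.35459, g' = -1.0563 → ψ = 0.1643
  ψ = 0.1643: g = -0.01615, g' = -1.0811 → ψ = 0.1494
  ψ = 0.1494: g = 0.00015, g' = -1.1011 → ψ = 0.1495
Converged at ψ = 0.1495.
Then V = ψ·F = 0.1495·471 = 70.4 mol/h and L = F − V = 400.6 mol/h.

V = 70.4 mol/h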